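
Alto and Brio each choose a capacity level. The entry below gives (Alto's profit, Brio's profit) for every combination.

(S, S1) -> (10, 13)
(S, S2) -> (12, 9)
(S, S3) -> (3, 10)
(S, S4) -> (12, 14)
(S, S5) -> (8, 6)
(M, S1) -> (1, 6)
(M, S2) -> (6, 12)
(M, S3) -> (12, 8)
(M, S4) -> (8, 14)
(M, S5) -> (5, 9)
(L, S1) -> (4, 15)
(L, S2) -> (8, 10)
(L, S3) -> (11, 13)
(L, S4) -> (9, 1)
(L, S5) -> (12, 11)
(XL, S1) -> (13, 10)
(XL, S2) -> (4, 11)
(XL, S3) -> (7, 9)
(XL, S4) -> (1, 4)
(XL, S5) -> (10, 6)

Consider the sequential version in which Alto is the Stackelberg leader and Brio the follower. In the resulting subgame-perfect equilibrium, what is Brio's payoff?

14

Brio best-responds to each possible Alto move:
- S: Brio compares 13, 9, 10, 14, 6 and picks S4; Alto would get 12.
- M: Brio compares 6, 12, 8, 14, 9 and picks S4; Alto would get 8.
- L: Brio compares 15, 10, 13, 1, 11 and picks S1; Alto would get 4.
- XL: Brio compares 10, 11, 9, 4, 6 and picks S2; Alto would get 4.
Alto's induced payoffs are 12, 8, 4, 4, so Alto commits to S. Subgame-perfect outcome: (S, S4) with payoffs (12, 14).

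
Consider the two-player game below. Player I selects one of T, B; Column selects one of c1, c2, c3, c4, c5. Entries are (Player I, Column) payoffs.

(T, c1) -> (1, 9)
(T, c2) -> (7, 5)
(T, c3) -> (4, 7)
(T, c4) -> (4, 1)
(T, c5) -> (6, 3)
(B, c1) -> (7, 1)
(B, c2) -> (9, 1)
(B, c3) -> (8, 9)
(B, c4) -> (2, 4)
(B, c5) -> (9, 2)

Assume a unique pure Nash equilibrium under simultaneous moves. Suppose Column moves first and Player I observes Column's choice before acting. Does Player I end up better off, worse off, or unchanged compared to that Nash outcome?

Player I best-responds to each possible Column move:
- c1 → Player I plays B (best of 1, 7); Column gets 1.
- c2 → Player I plays B (best of 7, 9); Column gets 1.
- c3 → Player I plays B (best of 4, 8); Column gets 9.
- c4 → Player I plays T (best of 4, 2); Column gets 1.
- c5 → Player I plays B (best of 6, 9); Column gets 2.
Maximizing over 1, 1, 9, 1, 2, Column chooses c3. Subgame-perfect outcome: (B, c3) with payoffs (8, 9).
Under simultaneous play:
Player I's best replies: c1→B; c2→B; c3→B; c4→T; c5→B.
Column's best replies: T→c1; B→c3.
Only (B, c3) has each player best-responding; Nash payoffs (8, 9).
Player I earns 8 sequentially versus 8 at the Nash outcome: unchanged.

unchanged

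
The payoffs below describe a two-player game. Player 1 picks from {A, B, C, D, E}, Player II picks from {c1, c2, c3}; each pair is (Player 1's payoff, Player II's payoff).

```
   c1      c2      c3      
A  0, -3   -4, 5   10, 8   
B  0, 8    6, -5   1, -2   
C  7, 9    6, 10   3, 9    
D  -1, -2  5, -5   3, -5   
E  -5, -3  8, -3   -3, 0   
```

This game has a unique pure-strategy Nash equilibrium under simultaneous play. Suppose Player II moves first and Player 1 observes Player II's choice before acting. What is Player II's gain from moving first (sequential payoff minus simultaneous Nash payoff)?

Work backward from Player 1's decision.
- c1: BR = C, leader payoff 9.
- c2: BR = E, leader payoff -3.
- c3: BR = A, leader payoff 8.
Player II's induced payoffs are 9, -3, 8, so Player II commits to c1. Subgame-perfect outcome: (C, c1) with payoffs (7, 9).
Under simultaneous play:
Player 1's best replies: c1→C; c2→E; c3→A.
Player II's best replies: A→c3; B→c1; C→c2; D→c1; E→c3.
Only (A, c3) has each player best-responding; Nash payoffs (10, 8).
Player II's commitment gain: 9 − 8 = 1.

1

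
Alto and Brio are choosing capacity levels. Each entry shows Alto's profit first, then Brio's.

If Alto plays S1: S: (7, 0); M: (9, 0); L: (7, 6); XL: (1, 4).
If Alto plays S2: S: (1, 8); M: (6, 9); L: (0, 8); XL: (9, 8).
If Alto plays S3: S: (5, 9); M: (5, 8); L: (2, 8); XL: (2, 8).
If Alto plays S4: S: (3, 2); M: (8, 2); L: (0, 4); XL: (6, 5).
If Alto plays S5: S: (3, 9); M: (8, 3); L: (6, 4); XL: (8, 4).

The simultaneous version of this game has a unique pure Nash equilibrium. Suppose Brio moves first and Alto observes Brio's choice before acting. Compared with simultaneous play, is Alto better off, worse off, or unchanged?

Solve by backward induction (Brio leads).
- S: BR = S1, leader payoff 0.
- M: BR = S1, leader payoff 0.
- L: BR = S1, leader payoff 6.
- XL: BR = S2, leader payoff 8.
Maximizing over 0, 0, 6, 8, Brio chooses XL. Subgame-perfect outcome: (S2, XL) with payoffs (9, 8).
Now find the simultaneous Nash equilibrium.
Alto's best replies: S→S1; M→S1; L→S1; XL→S2.
Brio's best replies: S1→L; S2→M; S3→S; S4→XL; S5→S.
Only (S1, L) has each player best-responding; Nash payoffs (7, 6).
Alto earns 9 sequentially versus 7 at the Nash outcome: better off.

better off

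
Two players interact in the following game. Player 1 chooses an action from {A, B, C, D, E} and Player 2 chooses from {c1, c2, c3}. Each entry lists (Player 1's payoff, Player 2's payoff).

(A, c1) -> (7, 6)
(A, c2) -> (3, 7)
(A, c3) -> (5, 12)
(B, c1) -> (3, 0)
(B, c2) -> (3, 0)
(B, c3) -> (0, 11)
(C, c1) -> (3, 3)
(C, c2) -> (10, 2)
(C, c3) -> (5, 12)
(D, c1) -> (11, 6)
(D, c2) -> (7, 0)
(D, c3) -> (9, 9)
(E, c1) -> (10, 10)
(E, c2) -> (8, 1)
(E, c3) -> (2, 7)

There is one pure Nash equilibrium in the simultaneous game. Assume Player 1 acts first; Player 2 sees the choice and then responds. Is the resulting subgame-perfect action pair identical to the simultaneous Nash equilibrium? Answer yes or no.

no

Work backward from Player 2's decision.
- A: Player 2 compares 6, 7, 12 and picks c3; Player 1 would get 5.
- B: Player 2 compares 0, 0, 11 and picks c3; Player 1 would get 0.
- C: Player 2 compares 3, 2, 12 and picks c3; Player 1 would get 5.
- D: Player 2 compares 6, 0, 9 and picks c3; Player 1 would get 9.
- E: Player 2 compares 10, 1, 7 and picks c1; Player 1 would get 10.
Player 1's induced payoffs are 5, 0, 5, 9, 10, so Player 1 commits to E. Subgame-perfect outcome: (E, c1) with payoffs (10, 10).
For the simultaneous game, intersect best replies.
Player 1's best replies: c1→D; c2→C; c3→D.
Player 2's best replies: A→c3; B→c3; C→c3; D→c3; E→c1.
Only (D, c3) has each player best-responding; Nash payoffs (9, 9).
Sequential outcome (E, c1) differs from the Nash profile (D, c3).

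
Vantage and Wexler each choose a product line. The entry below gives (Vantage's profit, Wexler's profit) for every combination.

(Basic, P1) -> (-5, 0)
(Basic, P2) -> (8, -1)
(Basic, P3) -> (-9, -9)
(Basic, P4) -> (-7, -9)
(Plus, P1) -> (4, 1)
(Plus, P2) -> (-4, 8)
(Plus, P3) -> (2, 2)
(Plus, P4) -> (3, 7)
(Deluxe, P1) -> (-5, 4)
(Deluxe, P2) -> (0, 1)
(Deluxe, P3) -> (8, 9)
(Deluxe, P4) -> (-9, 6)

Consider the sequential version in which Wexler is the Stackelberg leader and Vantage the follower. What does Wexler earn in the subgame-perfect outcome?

9

Backward induction with Wexler moving first.
- P1: Vantage compares -5, 4, -5 and picks Plus; Wexler would get 1.
- P2: Vantage compares 8, -4, 0 and picks Basic; Wexler would get -1.
- P3: Vantage compares -9, 2, 8 and picks Deluxe; Wexler would get 9.
- P4: Vantage compares -7, 3, -9 and picks Plus; Wexler would get 7.
Among 1, -1, 9, 7, the best is 9 at P3. Subgame-perfect outcome: (Deluxe, P3) with payoffs (8, 9).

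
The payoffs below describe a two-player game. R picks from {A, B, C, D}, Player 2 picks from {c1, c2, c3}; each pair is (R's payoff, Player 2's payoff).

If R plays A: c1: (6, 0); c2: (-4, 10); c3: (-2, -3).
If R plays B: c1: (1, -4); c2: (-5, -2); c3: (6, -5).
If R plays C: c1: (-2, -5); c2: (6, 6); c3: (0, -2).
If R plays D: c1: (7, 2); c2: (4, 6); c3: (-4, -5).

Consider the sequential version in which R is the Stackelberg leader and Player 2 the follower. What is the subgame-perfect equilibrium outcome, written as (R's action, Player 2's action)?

Player 2 best-responds to each possible R move:
- A: Player 2 compares 0, 10, -3 and picks c2; R would get -4.
- B: Player 2 compares -4, -2, -5 and picks c2; R would get -5.
- C: Player 2 compares -5, 6, -2 and picks c2; R would get 6.
- D: Player 2 compares 2, 6, -5 and picks c2; R would get 4.
Maximizing over -4, -5, 6, 4, R chooses C. Subgame-perfect outcome: (C, c2) with payoffs (6, 6).

(C, c2)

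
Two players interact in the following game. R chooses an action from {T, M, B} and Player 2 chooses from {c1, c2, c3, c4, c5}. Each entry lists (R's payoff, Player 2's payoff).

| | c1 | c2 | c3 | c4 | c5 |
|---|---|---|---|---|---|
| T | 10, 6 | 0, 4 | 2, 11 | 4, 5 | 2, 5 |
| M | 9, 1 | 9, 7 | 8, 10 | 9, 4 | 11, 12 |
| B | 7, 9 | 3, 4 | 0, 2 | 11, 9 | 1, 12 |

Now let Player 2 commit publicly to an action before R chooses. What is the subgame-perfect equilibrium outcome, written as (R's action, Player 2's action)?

(M, c5)

Backward induction with Player 2 moving first.
- c1 → R plays T (best of 10, 9, 7); Player 2 gets 6.
- c2 → R plays M (best of 0, 9, 3); Player 2 gets 7.
- c3 → R plays M (best of 2, 8, 0); Player 2 gets 10.
- c4 → R plays B (best of 4, 9, 11); Player 2 gets 9.
- c5 → R plays M (best of 2, 11, 1); Player 2 gets 12.
Player 2's induced payoffs are 6, 7, 10, 9, 12, so Player 2 commits to c5. Subgame-perfect outcome: (M, c5) with payoffs (11, 12).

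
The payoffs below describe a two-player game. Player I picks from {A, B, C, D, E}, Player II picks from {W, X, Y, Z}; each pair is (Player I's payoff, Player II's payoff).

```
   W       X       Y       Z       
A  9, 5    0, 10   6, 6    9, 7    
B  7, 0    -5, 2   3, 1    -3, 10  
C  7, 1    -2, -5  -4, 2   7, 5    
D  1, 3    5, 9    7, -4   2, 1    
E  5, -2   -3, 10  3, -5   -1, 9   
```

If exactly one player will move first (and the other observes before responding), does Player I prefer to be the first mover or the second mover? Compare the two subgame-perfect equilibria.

first

If Player I leads: Player II's best replies are A→X, B→Z, C→Z, D→X, E→X; Player I's induced payoffs 0, -3, 7, 5, -3; outcome (C, Z), payoffs (7, 5).
If Player II leads: Player I's best replies are W→A, X→D, Y→D, Z→A; Player II's induced payoffs 5, 9, -4, 7; outcome (D, X), payoffs (5, 9).
Player I gets 7 moving first and 5 moving second, so Player I prefers to move first.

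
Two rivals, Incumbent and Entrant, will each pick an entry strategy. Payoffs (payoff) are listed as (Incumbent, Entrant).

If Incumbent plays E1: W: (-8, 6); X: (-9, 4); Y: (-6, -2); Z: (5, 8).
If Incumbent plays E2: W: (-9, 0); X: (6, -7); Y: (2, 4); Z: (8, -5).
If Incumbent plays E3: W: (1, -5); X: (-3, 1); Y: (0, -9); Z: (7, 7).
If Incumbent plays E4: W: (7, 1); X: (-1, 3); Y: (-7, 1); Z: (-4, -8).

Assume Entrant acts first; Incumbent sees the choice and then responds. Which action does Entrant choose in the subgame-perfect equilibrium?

Y

Backward induction with Entrant moving first.
- W: BR = E4, leader payoff 1.
- X: BR = E2, leader payoff -7.
- Y: BR = E2, leader payoff 4.
- Z: BR = E2, leader payoff -5.
Maximizing over 1, -7, 4, -5, Entrant chooses Y. Subgame-perfect outcome: (E2, Y) with payoffs (2, 4).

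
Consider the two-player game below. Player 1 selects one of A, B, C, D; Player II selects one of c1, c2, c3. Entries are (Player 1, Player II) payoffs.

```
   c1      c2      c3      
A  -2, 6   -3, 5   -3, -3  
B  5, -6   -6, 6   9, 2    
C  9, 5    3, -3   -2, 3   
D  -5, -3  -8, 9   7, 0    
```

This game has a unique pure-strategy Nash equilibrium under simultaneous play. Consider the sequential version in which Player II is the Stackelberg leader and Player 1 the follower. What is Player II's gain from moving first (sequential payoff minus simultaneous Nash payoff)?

Work backward from Player 1's decision.
- c1: BR = C, leader payoff 5.
- c2: BR = C, leader payoff -3.
- c3: BR = B, leader payoff 2.
Among 5, -3, 2, the best is 5 at c1. Subgame-perfect outcome: (C, c1) with payoffs (9, 5).
Now find the simultaneous Nash equilibrium.
Player 1's best replies: c1→C; c2→C; c3→B.
Player II's best replies: A→c1; B→c2; C→c1; D→c2.
Only (C, c1) has each player best-responding; Nash payoffs (9, 5).
Player II's commitment gain: 5 − 5 = 0.

0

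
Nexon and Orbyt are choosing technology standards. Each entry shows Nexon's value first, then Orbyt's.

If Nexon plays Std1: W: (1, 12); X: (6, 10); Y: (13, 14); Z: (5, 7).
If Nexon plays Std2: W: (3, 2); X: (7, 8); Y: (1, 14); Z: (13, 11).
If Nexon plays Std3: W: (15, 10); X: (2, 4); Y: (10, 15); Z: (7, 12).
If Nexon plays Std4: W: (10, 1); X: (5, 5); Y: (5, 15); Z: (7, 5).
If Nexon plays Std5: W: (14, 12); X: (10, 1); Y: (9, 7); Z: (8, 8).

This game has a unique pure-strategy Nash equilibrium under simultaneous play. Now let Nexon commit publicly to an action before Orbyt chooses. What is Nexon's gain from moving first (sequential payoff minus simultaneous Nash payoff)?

Orbyt best-responds to each possible Nexon move:
- Std1 → Orbyt plays Y (best of 12, 10, 14, 7); Nexon gets 13.
- Std2 → Orbyt plays Y (best of 2, 8, 14, 11); Nexon gets 1.
- Std3 → Orbyt plays Y (best of 10, 4, 15, 12); Nexon gets 10.
- Std4 → Orbyt plays Y (best of 1, 5, 15, 5); Nexon gets 5.
- Std5 → Orbyt plays W (best of 12, 1, 7, 8); Nexon gets 14.
Maximizing over 13, 1, 10, 5, 14, Nexon chooses Std5. Subgame-perfect outcome: (Std5, W) with payoffs (14, 12).
Now find the simultaneous Nash equilibrium.
Nexon's best replies: W→Std3; X→Std5; Y→Std1; Z→Std2.
Orbyt's best replies: Std1→Y; Std2→Y; Std3→Y; Std4→Y; Std5→W.
The unique mutual best reply is (Std1, Y), giving (13, 14).
Nexon's commitment gain: 14 − 13 = 1.

1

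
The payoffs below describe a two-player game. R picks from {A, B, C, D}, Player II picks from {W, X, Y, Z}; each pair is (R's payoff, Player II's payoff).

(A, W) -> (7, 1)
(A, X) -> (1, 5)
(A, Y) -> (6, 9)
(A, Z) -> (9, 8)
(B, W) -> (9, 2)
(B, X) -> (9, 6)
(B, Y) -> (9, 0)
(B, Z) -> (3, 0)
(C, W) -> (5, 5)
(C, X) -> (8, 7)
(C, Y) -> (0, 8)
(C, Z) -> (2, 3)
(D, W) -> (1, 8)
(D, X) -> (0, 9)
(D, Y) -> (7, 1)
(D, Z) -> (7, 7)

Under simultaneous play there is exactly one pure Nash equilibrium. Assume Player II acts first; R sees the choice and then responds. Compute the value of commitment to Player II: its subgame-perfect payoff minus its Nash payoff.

Solve by backward induction (Player II leads).
- W → R plays B (best of 7, 9, 5, 1); Player II gets 2.
- X → R plays B (best of 1, 9, 8, 0); Player II gets 6.
- Y → R plays B (best of 6, 9, 0, 7); Player II gets 0.
- Z → R plays A (best of 9, 3, 2, 7); Player II gets 8.
Player II's induced payoffs are 2, 6, 0, 8, so Player II commits to Z. Subgame-perfect outcome: (A, Z) with payoffs (9, 8).
Now find the simultaneous Nash equilibrium.
R's best replies: W→B; X→B; Y→B; Z→A.
Player II's best replies: A→Y; B→X; C→Y; D→X.
The unique mutual best reply is (B, X), giving (9, 6).
Player II's commitment gain: 8 − 6 = 2.

2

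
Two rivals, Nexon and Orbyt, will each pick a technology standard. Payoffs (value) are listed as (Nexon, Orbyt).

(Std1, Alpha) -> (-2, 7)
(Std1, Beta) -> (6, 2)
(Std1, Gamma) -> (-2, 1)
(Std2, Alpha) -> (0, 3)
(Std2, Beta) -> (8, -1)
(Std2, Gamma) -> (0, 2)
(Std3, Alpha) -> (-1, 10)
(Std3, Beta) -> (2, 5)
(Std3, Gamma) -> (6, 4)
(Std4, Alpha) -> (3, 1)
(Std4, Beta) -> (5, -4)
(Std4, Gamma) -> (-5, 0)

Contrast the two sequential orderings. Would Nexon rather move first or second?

second

If Nexon leads: Orbyt's best replies are Std1→Alpha, Std2→Alpha, Std3→Alpha, Std4→Alpha; Nexon's induced payoffs -2, 0, -1, 3; outcome (Std4, Alpha), payoffs (3, 1).
If Orbyt leads: Nexon's best replies are Alpha→Std4, Beta→Std2, Gamma→Std3; Orbyt's induced payoffs 1, -1, 4; outcome (Std3, Gamma), payoffs (6, 4).
Nexon gets 3 moving first and 6 moving second, so Nexon prefers to move second.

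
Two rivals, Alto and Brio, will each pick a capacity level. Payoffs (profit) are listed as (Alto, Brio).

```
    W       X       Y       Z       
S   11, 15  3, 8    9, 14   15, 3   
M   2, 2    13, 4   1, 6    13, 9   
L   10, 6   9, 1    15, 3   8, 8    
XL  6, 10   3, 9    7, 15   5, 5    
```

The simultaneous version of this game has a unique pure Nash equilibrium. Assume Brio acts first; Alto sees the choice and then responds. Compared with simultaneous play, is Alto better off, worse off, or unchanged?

unchanged

Alto best-responds to each possible Brio move:
- W → Alto plays S (best of 11, 2, 10, 6); Brio gets 15.
- X → Alto plays M (best of 3, 13, 9, 3); Brio gets 4.
- Y → Alto plays L (best of 9, 1, 15, 7); Brio gets 3.
- Z → Alto plays S (best of 15, 13, 8, 5); Brio gets 3.
Maximizing over 15, 4, 3, 3, Brio chooses W. Subgame-perfect outcome: (S, W) with payoffs (11, 15).
For the simultaneous game, intersect best replies.
Alto's best replies: W→S; X→M; Y→L; Z→S.
Brio's best replies: S→W; M→Z; L→Z; XL→Y.
Only (S, W) has each player best-responding; Nash payoffs (11, 15).
Alto earns 11 sequentially versus 11 at the Nash outcome: unchanged.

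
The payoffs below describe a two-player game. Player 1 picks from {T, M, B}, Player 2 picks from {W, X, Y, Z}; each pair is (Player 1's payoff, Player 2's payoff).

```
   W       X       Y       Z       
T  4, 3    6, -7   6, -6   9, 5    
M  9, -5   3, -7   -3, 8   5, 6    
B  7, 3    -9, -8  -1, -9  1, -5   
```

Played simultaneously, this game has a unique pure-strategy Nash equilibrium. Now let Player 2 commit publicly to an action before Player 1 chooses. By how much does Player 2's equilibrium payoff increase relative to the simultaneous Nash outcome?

0

Backward induction with Player 2 moving first.
- W → Player 1 plays M (best of 4, 9, 7); Player 2 gets -5.
- X → Player 1 plays T (best of 6, 3, -9); Player 2 gets -7.
- Y → Player 1 plays T (best of 6, -3, -1); Player 2 gets -6.
- Z → Player 1 plays T (best of 9, 5, 1); Player 2 gets 5.
Maximizing over -5, -7, -6, 5, Player 2 chooses Z. Subgame-perfect outcome: (T, Z) with payoffs (9, 5).
For the simultaneous game, intersect best replies.
Player 1's best replies: W→M; X→T; Y→T; Z→T.
Player 2's best replies: T→Z; M→Y; B→W.
Only (T, Z) has each player best-responding; Nash payoffs (9, 5).
Player 2's commitment gain: 5 − 5 = 0.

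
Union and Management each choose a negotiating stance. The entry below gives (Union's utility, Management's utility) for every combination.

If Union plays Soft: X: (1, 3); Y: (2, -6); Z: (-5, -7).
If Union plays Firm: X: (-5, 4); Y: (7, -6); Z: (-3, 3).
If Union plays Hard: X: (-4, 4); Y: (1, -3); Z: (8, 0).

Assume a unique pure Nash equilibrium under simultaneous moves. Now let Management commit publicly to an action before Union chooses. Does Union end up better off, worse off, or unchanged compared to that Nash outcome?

Backward induction with Management moving first.
- X: BR = Soft, leader payoff 3.
- Y: BR = Firm, leader payoff -6.
- Z: BR = Hard, leader payoff 0.
Maximizing over 3, -6, 0, Management chooses X. Subgame-perfect outcome: (Soft, X) with payoffs (1, 3).
For the simultaneous game, intersect best replies.
Union's best replies: X→Soft; Y→Firm; Z→Hard.
Management's best replies: Soft→X; Firm→X; Hard→X.
Only (Soft, X) has each player best-responding; Nash payoffs (1, 3).
Union earns 1 sequentially versus 1 at the Nash outcome: unchanged.

unchanged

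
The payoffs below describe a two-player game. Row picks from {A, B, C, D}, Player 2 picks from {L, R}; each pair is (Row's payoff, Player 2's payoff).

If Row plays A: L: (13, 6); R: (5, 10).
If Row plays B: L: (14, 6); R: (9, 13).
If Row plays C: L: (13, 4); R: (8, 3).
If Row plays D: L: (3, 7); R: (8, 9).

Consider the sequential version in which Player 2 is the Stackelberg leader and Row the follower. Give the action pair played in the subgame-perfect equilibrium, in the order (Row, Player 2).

(B, R)

Row best-responds to each possible Player 2 move:
- L: BR = B, leader payoff 6.
- R: BR = B, leader payoff 13.
Player 2's induced payoffs are 6, 13, so Player 2 commits to R. Subgame-perfect outcome: (B, R) with payoffs (9, 13).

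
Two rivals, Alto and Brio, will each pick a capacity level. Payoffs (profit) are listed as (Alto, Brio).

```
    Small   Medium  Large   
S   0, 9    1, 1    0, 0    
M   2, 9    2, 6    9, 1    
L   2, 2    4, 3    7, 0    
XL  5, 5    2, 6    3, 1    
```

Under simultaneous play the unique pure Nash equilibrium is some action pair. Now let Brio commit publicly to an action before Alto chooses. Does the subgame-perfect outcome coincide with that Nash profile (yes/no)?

no

Alto best-responds to each possible Brio move:
- Small: BR = XL, leader payoff 5.
- Medium: BR = L, leader payoff 3.
- Large: BR = M, leader payoff 1.
Maximizing over 5, 3, 1, Brio chooses Small. Subgame-perfect outcome: (XL, Small) with payoffs (5, 5).
Under simultaneous play:
Alto's best replies: Small→XL; Medium→L; Large→M.
Brio's best replies: S→Small; M→Small; L→Medium; XL→Medium.
The unique mutual best reply is (L, Medium), giving (4, 3).
Sequential outcome (XL, Small) differs from the Nash profile (L, Medium).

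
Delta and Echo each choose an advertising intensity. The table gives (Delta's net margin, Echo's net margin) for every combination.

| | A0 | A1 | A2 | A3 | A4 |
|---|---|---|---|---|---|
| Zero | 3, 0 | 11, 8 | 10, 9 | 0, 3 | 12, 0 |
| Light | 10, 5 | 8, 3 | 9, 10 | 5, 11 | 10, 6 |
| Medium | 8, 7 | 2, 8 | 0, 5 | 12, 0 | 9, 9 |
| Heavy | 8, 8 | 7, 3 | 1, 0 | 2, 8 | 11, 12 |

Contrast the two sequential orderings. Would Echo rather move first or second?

If Delta leads: Echo's best replies are Zero→A2, Light→A3, Medium→A4, Heavy→A4; Delta's induced payoffs 10, 5, 9, 11; outcome (Heavy, A4), payoffs (11, 12).
If Echo leads: Delta's best replies are A0→Light, A1→Zero, A2→Zero, A3→Medium, A4→Zero; Echo's induced payoffs 5, 8, 9, 0, 0; outcome (Zero, A2), payoffs (10, 9).
Echo gets 9 moving first and 12 moving second, so Echo prefers to move second.

second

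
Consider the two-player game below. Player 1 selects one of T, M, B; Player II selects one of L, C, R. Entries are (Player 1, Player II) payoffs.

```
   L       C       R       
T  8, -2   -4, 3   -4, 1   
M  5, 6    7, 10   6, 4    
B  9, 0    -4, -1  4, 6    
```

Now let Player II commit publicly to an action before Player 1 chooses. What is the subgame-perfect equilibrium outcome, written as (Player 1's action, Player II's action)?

Player 1 best-responds to each possible Player II move:
- L: BR = B, leader payoff 0.
- C: BR = M, leader payoff 10.
- R: BR = M, leader payoff 4.
Maximizing over 0, 10, 4, Player II chooses C. Subgame-perfect outcome: (M, C) with payoffs (7, 10).

(M, C)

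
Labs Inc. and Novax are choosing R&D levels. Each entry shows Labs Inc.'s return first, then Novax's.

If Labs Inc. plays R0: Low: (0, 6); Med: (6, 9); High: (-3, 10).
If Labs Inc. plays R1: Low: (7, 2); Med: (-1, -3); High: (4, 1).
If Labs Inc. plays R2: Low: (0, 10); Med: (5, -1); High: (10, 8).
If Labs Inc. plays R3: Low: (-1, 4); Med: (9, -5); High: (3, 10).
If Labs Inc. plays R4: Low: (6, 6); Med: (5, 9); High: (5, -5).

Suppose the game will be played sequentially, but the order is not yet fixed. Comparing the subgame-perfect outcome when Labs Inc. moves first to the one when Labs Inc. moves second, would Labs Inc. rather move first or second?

second

If Labs Inc. leads: Novax's best replies are R0→High, R1→Low, R2→Low, R3→High, R4→Med; Labs Inc.'s induced payoffs -3, 7, 0, 3, 5; outcome (R1, Low), payoffs (7, 2).
If Novax leads: Labs Inc.'s best replies are Low→R1, Med→R3, High→R2; Novax's induced payoffs 2, -5, 8; outcome (R2, High), payoffs (10, 8).
Labs Inc. gets 7 moving first and 10 moving second, so Labs Inc. prefers to move second.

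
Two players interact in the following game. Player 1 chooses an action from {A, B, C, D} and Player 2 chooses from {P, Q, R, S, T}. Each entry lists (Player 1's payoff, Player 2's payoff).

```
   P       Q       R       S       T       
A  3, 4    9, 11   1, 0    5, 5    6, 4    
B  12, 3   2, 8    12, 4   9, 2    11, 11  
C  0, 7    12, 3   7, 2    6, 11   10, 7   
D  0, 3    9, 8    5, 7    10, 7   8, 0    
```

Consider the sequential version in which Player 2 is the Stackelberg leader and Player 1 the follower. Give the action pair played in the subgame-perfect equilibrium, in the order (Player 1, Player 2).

(B, T)

Player 1 best-responds to each possible Player 2 move:
- P: BR = B, leader payoff 3.
- Q: BR = C, leader payoff 3.
- R: BR = B, leader payoff 4.
- S: BR = D, leader payoff 7.
- T: BR = B, leader payoff 11.
Maximizing over 3, 3, 4, 7, 11, Player 2 chooses T. Subgame-perfect outcome: (B, T) with payoffs (11, 11).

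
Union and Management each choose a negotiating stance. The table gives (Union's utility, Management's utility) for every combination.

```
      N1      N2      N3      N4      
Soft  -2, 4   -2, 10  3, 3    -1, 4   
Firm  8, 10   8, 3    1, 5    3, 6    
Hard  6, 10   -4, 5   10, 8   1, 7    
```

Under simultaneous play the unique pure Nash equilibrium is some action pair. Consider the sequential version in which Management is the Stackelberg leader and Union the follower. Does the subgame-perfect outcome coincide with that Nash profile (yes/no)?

Backward induction with Management moving first.
- N1: Union compares -2, 8, 6 and picks Firm; Management would get 10.
- N2: Union compares -2, 8, -4 and picks Firm; Management would get 3.
- N3: Union compares 3, 1, 10 and picks Hard; Management would get 8.
- N4: Union compares -1, 3, 1 and picks Firm; Management would get 6.
Management's induced payoffs are 10, 3, 8, 6, so Management commits to N1. Subgame-perfect outcome: (Firm, N1) with payoffs (8, 10).
For the simultaneous game, intersect best replies.
Union's best replies: N1→Firm; N2→Firm; N3→Hard; N4→Firm.
Management's best replies: Soft→N2; Firm→N1; Hard→N1.
The unique mutual best reply is (Firm, N1), giving (8, 10).
Sequential outcome (Firm, N1) coincides with the Nash profile (Firm, N1).

yes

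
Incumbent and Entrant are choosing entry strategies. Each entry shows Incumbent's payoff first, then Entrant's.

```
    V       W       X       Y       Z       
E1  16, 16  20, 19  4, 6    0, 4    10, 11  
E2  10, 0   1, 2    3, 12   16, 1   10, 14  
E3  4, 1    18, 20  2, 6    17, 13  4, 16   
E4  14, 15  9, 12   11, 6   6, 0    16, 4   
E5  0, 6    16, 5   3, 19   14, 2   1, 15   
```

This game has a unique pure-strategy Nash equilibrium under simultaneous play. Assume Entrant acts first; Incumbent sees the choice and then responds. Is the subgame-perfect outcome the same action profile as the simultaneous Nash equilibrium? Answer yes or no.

yes

Solve by backward induction (Entrant leads).
- V: Incumbent compares 16, 10, 4, 14, 0 and picks E1; Entrant would get 16.
- W: Incumbent compares 20, 1, 18, 9, 16 and picks E1; Entrant would get 19.
- X: Incumbent compares 4, 3, 2, 11, 3 and picks E4; Entrant would get 6.
- Y: Incumbent compares 0, 16, 17, 6, 14 and picks E3; Entrant would get 13.
- Z: Incumbent compares 10, 10, 4, 16, 1 and picks E4; Entrant would get 4.
Maximizing over 16, 19, 6, 13, 4, Entrant chooses W. Subgame-perfect outcome: (E1, W) with payoffs (20, 19).
Under simultaneous play:
Incumbent's best replies: V→E1; W→E1; X→E4; Y→E3; Z→E4.
Entrant's best replies: E1→W; E2→Z; E3→W; E4→V; E5→X.
The unique mutual best reply is (E1, W), giving (20, 19).
Sequential outcome (E1, W) coincides with the Nash profile (E1, W).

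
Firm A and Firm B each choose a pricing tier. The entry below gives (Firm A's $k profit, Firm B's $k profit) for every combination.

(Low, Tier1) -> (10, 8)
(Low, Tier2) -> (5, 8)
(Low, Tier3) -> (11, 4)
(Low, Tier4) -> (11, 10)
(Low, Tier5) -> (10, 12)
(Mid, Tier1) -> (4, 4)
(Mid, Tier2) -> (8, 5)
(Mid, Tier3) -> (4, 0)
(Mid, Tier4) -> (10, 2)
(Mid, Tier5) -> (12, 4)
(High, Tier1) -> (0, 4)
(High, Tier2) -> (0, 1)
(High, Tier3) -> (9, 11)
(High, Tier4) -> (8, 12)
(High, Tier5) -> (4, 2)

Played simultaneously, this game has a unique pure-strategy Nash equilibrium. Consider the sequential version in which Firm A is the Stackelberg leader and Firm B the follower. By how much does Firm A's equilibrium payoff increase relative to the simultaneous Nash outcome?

2

Work backward from Firm B's decision.
- Low → Firm B plays Tier5 (best of 8, 8, 4, 10, 12); Firm A gets 10.
- Mid → Firm B plays Tier2 (best of 4, 5, 0, 2, 4); Firm A gets 8.
- High → Firm B plays Tier4 (best of 4, 1, 11, 12, 2); Firm A gets 8.
Firm A's induced payoffs are 10, 8, 8, so Firm A commits to Low. Subgame-perfect outcome: (Low, Tier5) with payoffs (10, 12).
For the simultaneous game, intersect best replies.
Firm A's best replies: Tier1→Low; Tier2→Mid; Tier3→Low; Tier4→Low; Tier5→Mid.
Firm B's best replies: Low→Tier5; Mid→Tier2; High→Tier4.
Only (Mid, Tier2) has each player best-responding; Nash payoffs (8, 5).
Firm A's commitment gain: 10 − 8 = 2.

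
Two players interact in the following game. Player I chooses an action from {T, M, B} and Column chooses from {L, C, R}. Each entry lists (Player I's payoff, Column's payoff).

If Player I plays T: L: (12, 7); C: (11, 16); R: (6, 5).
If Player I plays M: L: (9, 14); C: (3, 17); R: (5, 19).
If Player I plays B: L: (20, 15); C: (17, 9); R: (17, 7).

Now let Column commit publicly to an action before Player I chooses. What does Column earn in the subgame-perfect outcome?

Backward induction with Column moving first.
- L: BR = B, leader payoff 15.
- C: BR = B, leader payoff 9.
- R: BR = B, leader payoff 7.
Maximizing over 15, 9, 7, Column chooses L. Subgame-perfect outcome: (B, L) with payoffs (20, 15).

15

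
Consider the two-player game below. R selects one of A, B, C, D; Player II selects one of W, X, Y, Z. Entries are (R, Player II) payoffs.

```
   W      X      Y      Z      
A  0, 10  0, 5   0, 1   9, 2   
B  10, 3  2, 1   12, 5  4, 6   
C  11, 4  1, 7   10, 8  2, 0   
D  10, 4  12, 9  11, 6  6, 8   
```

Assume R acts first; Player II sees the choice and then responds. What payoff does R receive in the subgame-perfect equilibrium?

12

Solve by backward induction (R leads).
- A: BR = W, leader payoff 0.
- B: BR = Z, leader payoff 4.
- C: BR = Y, leader payoff 10.
- D: BR = X, leader payoff 12.
Among 0, 4, 10, 12, the best is 12 at D. Subgame-perfect outcome: (D, X) with payoffs (12, 9).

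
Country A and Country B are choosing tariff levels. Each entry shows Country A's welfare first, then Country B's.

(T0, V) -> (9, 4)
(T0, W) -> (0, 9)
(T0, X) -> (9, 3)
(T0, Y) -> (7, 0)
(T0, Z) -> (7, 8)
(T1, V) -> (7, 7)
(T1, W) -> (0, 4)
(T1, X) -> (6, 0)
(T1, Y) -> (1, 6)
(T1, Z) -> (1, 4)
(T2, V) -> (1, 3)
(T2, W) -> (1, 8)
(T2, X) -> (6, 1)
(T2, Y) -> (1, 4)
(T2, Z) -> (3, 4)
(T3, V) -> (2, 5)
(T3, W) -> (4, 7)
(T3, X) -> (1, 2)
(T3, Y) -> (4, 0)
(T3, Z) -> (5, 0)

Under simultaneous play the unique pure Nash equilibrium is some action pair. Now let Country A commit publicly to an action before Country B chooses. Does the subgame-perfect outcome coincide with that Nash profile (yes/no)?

Country B best-responds to each possible Country A move:
- T0 → Country B plays W (best of 4, 9, 3, 0, 8); Country A gets 0.
- T1 → Country B plays V (best of 7, 4, 0, 6, 4); Country A gets 7.
- T2 → Country B plays W (best of 3, 8, 1, 4, 4); Country A gets 1.
- T3 → Country B plays W (best of 5, 7, 2, 0, 0); Country A gets 4.
Country A's induced payoffs are 0, 7, 1, 4, so Country A commits to T1. Subgame-perfect outcome: (T1, V) with payoffs (7, 7).
For the simultaneous game, intersect best replies.
Country A's best replies: V→T0; W→T3; X→T0; Y→T0; Z→T0.
Country B's best replies: T0→W; T1→V; T2→W; T3→W.
The unique mutual best reply is (T3, W), giving (4, 7).
Sequential outcome (T1, V) differs from the Nash profile (T3, W).

no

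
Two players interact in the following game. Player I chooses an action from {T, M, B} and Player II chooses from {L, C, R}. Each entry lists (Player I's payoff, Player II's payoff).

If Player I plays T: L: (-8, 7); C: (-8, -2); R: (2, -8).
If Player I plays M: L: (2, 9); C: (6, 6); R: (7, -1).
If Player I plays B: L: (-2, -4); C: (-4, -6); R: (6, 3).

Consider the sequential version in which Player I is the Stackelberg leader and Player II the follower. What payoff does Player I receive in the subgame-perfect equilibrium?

6

Player II best-responds to each possible Player I move:
- T: BR = L, leader payoff -8.
- M: BR = L, leader payoff 2.
- B: BR = R, leader payoff 6.
Player I's induced payoffs are -8, 2, 6, so Player I commits to B. Subgame-perfect outcome: (B, R) with payoffs (6, 3).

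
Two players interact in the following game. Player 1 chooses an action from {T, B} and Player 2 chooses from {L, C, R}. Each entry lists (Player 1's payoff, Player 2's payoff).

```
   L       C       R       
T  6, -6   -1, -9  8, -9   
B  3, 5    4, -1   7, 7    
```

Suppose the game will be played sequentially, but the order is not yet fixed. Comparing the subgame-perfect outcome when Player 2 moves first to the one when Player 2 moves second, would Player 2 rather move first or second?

second

If Player 1 leads: Player 2's best replies are T→L, B→R; Player 1's induced payoffs 6, 7; outcome (B, R), payoffs (7, 7).
If Player 2 leads: Player 1's best replies are L→T, C→B, R→T; Player 2's induced payoffs -6, -1, -9; outcome (B, C), payoffs (4, -1).
Player 2 gets -1 moving first and 7 moving second, so Player 2 prefers to move second.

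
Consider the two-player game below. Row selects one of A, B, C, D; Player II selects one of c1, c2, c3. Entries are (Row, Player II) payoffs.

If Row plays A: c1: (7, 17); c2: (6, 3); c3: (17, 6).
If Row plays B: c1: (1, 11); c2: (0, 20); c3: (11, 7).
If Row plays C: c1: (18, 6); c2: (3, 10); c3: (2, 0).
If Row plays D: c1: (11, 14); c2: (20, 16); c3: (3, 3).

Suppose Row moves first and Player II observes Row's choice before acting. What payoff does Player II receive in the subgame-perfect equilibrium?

Work backward from Player II's decision.
- A: BR = c1, leader payoff 7.
- B: BR = c2, leader payoff 0.
- C: BR = c2, leader payoff 3.
- D: BR = c2, leader payoff 20.
Maximizing over 7, 0, 3, 20, Row chooses D. Subgame-perfect outcome: (D, c2) with payoffs (20, 16).

16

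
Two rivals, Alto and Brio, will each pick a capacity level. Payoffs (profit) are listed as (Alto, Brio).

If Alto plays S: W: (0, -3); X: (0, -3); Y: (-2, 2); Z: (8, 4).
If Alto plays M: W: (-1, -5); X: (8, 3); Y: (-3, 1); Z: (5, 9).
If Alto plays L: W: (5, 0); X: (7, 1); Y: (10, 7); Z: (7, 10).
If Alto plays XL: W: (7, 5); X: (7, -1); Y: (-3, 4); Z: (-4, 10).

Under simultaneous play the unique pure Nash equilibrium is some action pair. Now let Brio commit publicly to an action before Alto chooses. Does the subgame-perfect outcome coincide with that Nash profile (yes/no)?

Solve by backward induction (Brio leads).
- W: Alto compares 0, -1, 5, 7 and picks XL; Brio would get 5.
- X: Alto compares 0, 8, 7, 7 and picks M; Brio would get 3.
- Y: Alto compares -2, -3, 10, -3 and picks L; Brio would get 7.
- Z: Alto compares 8, 5, 7, -4 and picks S; Brio would get 4.
Among 5, 3, 7, 4, the best is 7 at Y. Subgame-perfect outcome: (L, Y) with payoffs (10, 7).
For the simultaneous game, intersect best replies.
Alto's best replies: W→XL; X→M; Y→L; Z→S.
Brio's best replies: S→Z; M→Z; L→Z; XL→Z.
The unique mutual best reply is (S, Z), giving (8, 4).
Sequential outcome (L, Y) differs from the Nash profile (S, Z).

no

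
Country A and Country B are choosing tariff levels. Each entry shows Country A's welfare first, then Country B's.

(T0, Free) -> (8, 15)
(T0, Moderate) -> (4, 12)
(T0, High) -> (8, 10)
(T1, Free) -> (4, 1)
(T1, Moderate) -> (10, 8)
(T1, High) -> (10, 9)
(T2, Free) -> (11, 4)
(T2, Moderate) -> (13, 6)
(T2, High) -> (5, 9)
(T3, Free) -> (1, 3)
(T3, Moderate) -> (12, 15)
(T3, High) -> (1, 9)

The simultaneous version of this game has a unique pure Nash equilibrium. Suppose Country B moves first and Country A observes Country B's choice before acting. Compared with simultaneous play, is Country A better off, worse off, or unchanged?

unchanged

Work backward from Country A's decision.
- Free: BR = T2, leader payoff 4.
- Moderate: BR = T2, leader payoff 6.
- High: BR = T1, leader payoff 9.
Maximizing over 4, 6, 9, Country B chooses High. Subgame-perfect outcome: (T1, High) with payoffs (10, 9).
Now find the simultaneous Nash equilibrium.
Country A's best replies: Free→T2; Moderate→T2; High→T1.
Country B's best replies: T0→Free; T1→High; T2→High; T3→Moderate.
Only (T1, High) has each player best-responding; Nash payoffs (10, 9).
Country A earns 10 sequentially versus 10 at the Nash outcome: unchanged.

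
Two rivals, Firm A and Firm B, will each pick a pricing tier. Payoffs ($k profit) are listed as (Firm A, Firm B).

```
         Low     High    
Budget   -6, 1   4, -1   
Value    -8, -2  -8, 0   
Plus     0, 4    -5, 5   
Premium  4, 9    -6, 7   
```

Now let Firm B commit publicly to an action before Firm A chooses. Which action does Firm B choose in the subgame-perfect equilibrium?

Low

Backward induction with Firm B moving first.
- Low: BR = Premium, leader payoff 9.
- High: BR = Budget, leader payoff -1.
Firm B's induced payoffs are 9, -1, so Firm B commits to Low. Subgame-perfect outcome: (Premium, Low) with payoffs (4, 9).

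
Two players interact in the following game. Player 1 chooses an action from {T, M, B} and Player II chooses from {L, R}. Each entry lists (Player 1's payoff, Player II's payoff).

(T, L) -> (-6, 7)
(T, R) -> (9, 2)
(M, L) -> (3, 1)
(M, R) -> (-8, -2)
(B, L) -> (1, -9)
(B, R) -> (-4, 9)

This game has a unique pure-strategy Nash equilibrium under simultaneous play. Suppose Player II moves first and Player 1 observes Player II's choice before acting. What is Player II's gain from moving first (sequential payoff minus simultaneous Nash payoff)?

1

Work backward from Player 1's decision.
- L: BR = M, leader payoff 1.
- R: BR = T, leader payoff 2.
Maximizing over 1, 2, Player II chooses R. Subgame-perfect outcome: (T, R) with payoffs (9, 2).
Now find the simultaneous Nash equilibrium.
Player 1's best replies: L→M; R→T.
Player II's best replies: T→L; M→L; B→R.
Only (M, L) has each player best-responding; Nash payoffs (3, 1).
Player II's commitment gain: 2 − 1 = 1.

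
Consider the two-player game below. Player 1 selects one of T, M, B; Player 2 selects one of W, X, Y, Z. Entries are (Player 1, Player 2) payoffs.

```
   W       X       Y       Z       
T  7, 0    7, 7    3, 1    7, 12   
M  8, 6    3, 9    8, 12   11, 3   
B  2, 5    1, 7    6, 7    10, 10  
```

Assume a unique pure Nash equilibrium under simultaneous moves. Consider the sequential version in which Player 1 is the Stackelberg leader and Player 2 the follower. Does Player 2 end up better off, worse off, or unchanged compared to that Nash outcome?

worse off

Player 2 best-responds to each possible Player 1 move:
- T: Player 2 compares 0, 7, 1, 12 and picks Z; Player 1 would get 7.
- M: Player 2 compares 6, 9, 12, 3 and picks Y; Player 1 would get 8.
- B: Player 2 compares 5, 7, 7, 10 and picks Z; Player 1 would get 10.
Maximizing over 7, 8, 10, Player 1 chooses B. Subgame-perfect outcome: (B, Z) with payoffs (10, 10).
Now find the simultaneous Nash equilibrium.
Player 1's best replies: W→M; X→T; Y→M; Z→M.
Player 2's best replies: T→Z; M→Y; B→Z.
Only (M, Y) has each player best-responding; Nash payoffs (8, 12).
Player 2 earns 10 sequentially versus 12 at the Nash outcome: worse off.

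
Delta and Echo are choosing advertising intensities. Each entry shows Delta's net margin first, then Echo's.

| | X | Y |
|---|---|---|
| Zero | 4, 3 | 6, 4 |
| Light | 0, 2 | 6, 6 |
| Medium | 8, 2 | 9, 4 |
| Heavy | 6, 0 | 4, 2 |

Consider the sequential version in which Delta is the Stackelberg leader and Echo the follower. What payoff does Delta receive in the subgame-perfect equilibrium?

Backward induction with Delta moving first.
- Zero: BR = Y, leader payoff 6.
- Light: BR = Y, leader payoff 6.
- Medium: BR = Y, leader payoff 9.
- Heavy: BR = Y, leader payoff 4.
Maximizing over 6, 6, 9, 4, Delta chooses Medium. Subgame-perfect outcome: (Medium, Y) with payoffs (9, 4).

9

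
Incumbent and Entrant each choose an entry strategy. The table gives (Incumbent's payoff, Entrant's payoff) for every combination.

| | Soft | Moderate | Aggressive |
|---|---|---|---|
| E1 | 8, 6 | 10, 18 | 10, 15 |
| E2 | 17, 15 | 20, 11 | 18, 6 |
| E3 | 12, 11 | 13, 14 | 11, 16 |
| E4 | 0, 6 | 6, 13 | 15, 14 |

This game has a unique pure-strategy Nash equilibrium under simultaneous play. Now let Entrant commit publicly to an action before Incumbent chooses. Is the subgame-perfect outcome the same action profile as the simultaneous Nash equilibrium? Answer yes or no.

Work backward from Incumbent's decision.
- Soft: Incumbent compares 8, 17, 12, 0 and picks E2; Entrant would get 15.
- Moderate: Incumbent compares 10, 20, 13, 6 and picks E2; Entrant would get 11.
- Aggressive: Incumbent compares 10, 18, 11, 15 and picks E2; Entrant would get 6.
Maximizing over 15, 11, 6, Entrant chooses Soft. Subgame-perfect outcome: (E2, Soft) with payoffs (17, 15).
Now find the simultaneous Nash equilibrium.
Incumbent's best replies: Soft→E2; Moderate→E2; Aggressive→E2.
Entrant's best replies: E1→Moderate; E2→Soft; E3→Aggressive; E4→Aggressive.
Only (E2, Soft) has each player best-responding; Nash payoffs (17, 15).
Sequential outcome (E2, Soft) coincides with the Nash profile (E2, Soft).

yes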